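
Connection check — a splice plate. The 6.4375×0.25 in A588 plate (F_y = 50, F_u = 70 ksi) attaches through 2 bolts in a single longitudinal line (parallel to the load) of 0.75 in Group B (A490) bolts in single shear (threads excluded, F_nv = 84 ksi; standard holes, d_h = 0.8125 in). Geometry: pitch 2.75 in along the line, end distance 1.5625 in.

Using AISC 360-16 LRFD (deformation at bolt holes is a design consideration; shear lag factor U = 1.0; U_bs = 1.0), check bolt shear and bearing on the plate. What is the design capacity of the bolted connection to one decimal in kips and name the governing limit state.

Bolt shear: A_b = π(0.75)²/4 = 0.44179 in². φR_n = 0.75 × 84 × 0.44179 × 2 × 1 = 55.7 kips.
Bearing (0.25 in plate, F_u = 70 ksi): end bolts L_c = 1.5625 − 0.8125/2 = 1.15625, R_n = min(1.2×1.15625×0.25×70, 2.4×0.75×0.25×70) = 24.281 kips/bolt; interior L_c = 2.75 − 0.8125 = 1.9375, R_n = 31.5 kips/bolt. φR_n = 0.75 × (1×24.281 + 1×31.5) = 41.8 kips.
Governing: min(55.7, 41.8) = 41.8 kips → bearing.

41.8 kips (bearing governs)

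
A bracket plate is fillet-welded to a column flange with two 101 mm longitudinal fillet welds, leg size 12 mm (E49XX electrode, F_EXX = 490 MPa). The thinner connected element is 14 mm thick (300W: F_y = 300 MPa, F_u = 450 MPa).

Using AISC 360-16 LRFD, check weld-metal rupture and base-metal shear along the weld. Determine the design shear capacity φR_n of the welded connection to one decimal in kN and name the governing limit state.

Weld metal: throat = 0.707×12 = 8.484 mm, L = 2×101 = 202 mm. φR_n = 0.75 × 0.6 × 490 × 8.484 × 202 = 377.9 kN.
Base metal shear (14 mm plate): yield φR_n = 1.0×0.6×300×14×202 = 509.0 kN; rupture φR_n = 0.75×0.6×450×14×202 = 572.7 kN; take 509.0 kN (yield).
Governing: min(377.9, 509.0) = 377.9 kN → weld metal.

377.9 kN (weld metal governs)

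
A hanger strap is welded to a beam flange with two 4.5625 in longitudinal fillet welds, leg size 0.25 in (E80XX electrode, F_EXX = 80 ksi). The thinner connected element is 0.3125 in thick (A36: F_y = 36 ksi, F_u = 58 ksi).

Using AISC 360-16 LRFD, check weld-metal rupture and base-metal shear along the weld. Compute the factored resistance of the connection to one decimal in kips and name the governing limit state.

Weld metal: throat = 0.707×0.25 = 0.17675 in, L = 2×4.5625 = 9.125 in. φR_n = 0.75 × 0.6 × 80 × 0.17675 × 9.125 = 58.1 kips.
Base metal shear (0.3125 in plate): yield φR_n = 1.0×0.6×36×0.3125×9.125 = 61.6 kips; rupture φR_n = 0.75×0.6×58×0.3125×9.125 = 74.4 kips; take 61.6 kips (yield).
Governing: min(58.1, 61.6) = 58.1 kips → weld metal.

58.1 kips (weld metal governs)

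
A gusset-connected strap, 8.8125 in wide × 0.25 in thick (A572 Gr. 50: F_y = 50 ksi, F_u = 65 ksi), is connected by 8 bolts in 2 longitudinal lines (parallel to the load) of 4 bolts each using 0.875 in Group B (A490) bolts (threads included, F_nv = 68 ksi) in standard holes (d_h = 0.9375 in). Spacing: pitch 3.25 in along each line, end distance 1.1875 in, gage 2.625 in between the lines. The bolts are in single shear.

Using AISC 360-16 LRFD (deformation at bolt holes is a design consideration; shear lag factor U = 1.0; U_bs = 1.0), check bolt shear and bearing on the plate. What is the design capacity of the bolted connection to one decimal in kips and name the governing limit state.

174.6 kips (bearing governs)

Bolt shear: A_b = π(0.875)²/4 = 0.60132 in². φR_n = 0.75 × 68 × 0.60132 × 8 × 1 = 245.3 kips.
Bearing (0.25 in plate, F_u = 65 ksi): end bolts L_c = 1.1875 − 0.9375/2 = 0.71875, R_n = min(1.2×0.71875×0.25×65, 2.4×0.875×0.25×65) = 14.016 kips/bolt; interior L_c = 3.25 − 0.9375 = 2.3125, R_n = 34.125 kips/bolt. φR_n = 0.75 × (2×14.016 + 6×34.125) = 174.6 kips.
Governing: min(245.3, 174.6) = 174.6 kips → bearing.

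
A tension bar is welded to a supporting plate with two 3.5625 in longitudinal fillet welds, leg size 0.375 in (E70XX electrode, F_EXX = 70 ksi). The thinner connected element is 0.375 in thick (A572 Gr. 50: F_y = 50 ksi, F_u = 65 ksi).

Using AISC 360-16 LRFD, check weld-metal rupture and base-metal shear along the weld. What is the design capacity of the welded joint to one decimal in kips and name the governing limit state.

59.5 kips (weld metal governs)

Weld metal: throat = 0.707×0.375 = 0.26513 in, L = 2×3.5625 = 7.125 in. φR_n = 0.75 × 0.6 × 70 × 0.26513 × 7.125 = 59.5 kips.
Base metal shear (0.375 in plate): yield φR_n = 1.0×0.6×50×0.375×7.125 = 80.2 kips; rupture φR_n = 0.75×0.6×65×0.375×7.125 = 78.2 kips; take 78.2 kips (rupture).
Governing: min(59.5, 78.2) = 59.5 kips → weld metal.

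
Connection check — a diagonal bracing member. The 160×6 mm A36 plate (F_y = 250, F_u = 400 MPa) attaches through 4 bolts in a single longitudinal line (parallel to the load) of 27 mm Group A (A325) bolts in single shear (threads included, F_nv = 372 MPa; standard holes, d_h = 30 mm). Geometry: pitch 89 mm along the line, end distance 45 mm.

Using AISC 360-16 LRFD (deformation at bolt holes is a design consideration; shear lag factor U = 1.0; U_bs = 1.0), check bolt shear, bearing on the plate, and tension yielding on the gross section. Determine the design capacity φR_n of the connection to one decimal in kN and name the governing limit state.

216.0 kN (gross-section yield governs)

Bolt shear: A_b = π(27)²/4 = 572.56 mm². φR_n = 0.75 × 372 × 572.56 × 4 × 1 = 639.0 kN.
Bearing (6 mm plate, F_u = 400 MPa): end bolts L_c = 45 − 30/2 = 30, R_n = min(1.2×30×6×400, 2.4×27×6×400) = 86.4 kN/bolt; interior L_c = 89 − 30 = 59, R_n = 155.52 kN/bolt. φR_n = 0.75 × (1×86.4 + 3×155.52) = 414.7 kN.
Tension yield (gross): A_g = 160×6 = 960 mm². φR_n = 0.90 × 250 × 960 = 216.0 kN.
Governing: min(639.0, 414.7, 216.0) = 216.0 kN → gross-section yield.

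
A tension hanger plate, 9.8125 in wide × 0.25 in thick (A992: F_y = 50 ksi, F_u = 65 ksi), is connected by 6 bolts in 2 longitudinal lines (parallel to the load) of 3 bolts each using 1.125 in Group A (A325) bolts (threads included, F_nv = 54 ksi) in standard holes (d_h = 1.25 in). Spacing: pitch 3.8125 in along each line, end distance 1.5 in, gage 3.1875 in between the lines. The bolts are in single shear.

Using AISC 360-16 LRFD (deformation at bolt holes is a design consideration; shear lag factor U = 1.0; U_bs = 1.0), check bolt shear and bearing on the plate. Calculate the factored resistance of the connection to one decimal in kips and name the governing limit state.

157.2 kips (bearing governs)

Bolt shear: A_b = π(1.125)²/4 = 0.99402 in². φR_n = 0.75 × 54 × 0.99402 × 6 × 1 = 241.5 kips.
Bearing (0.25 in plate, F_u = 65 ksi): end bolts L_c = 1.5 − 1.25/2 = 0.875, R_n = min(1.2×0.875×0.25×65, 2.4×1.125×0.25×65) = 17.063 kips/bolt; interior L_c = 3.8125 − 1.25 = 2.5625, R_n = 43.875 kips/bolt. φR_n = 0.75 × (2×17.063 + 4×43.875) = 157.2 kips.
Governing: min(241.5, 157.2) = 157.2 kips → bearing.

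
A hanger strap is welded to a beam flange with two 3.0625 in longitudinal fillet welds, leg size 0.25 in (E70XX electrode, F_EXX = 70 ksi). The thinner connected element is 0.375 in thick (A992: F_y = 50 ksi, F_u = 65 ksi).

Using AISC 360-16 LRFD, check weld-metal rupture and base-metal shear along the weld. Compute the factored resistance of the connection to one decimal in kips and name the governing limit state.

34.1 kips (weld metal governs)

Weld metal: throat = 0.707×0.25 = 0.17675 in, L = 2×3.0625 = 6.125 in. φR_n = 0.75 × 0.6 × 70 × 0.17675 × 6.125 = 34.1 kips.
Base metal shear (0.375 in plate): yield φR_n = 1.0×0.6×50×0.375×6.125 = 68.9 kips; rupture φR_n = 0.75×0.6×65×0.375×6.125 = 67.2 kips; take 67.2 kips (rupture).
Governing: min(34.1, 67.2) = 34.1 kips → weld metal.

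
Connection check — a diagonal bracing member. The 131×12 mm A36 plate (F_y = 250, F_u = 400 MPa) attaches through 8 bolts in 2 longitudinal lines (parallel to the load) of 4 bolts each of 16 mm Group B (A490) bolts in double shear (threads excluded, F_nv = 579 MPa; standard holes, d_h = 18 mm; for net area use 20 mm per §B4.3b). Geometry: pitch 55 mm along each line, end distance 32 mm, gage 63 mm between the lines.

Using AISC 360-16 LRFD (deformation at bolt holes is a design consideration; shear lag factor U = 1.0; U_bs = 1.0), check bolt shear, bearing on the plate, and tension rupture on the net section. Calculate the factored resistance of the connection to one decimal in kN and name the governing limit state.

327.6 kN (net-section rupture governs)

Bolt shear: A_b = π(16)²/4 = 201.06 mm². φR_n = 0.75 × 579 × 201.06 × 8 × 2 = 1397.0 kN.
Bearing (12 mm plate, F_u = 400 MPa): end bolts L_c = 32 − 18/2 = 23, R_n = min(1.2×23×12×400, 2.4×16×12×400) = 132.48 kN/bolt; interior L_c = 55 − 18 = 37, R_n = 184.32 kN/bolt. φR_n = 0.75 × (2×132.48 + 6×184.32) = 1028.2 kN.
Tension rupture (net): A_n = (131 − 2×20)×12 = 1092 mm² (U = 1.0, A_e = A_n). φR_n = 0.75 × 400 × 1092 = 327.6 kN.
Governing: min(1397.0, 1028.2, 327.6) = 327.6 kN → net-section rupture.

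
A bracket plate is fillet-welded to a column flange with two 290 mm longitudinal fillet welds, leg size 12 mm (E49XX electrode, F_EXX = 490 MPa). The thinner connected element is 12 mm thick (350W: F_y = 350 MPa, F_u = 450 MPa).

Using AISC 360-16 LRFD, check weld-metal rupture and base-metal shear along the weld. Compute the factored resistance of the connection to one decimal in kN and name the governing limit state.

Weld metal: throat = 0.707×12 = 8.484 mm, L = 2×290 = 580 mm. φR_n = 0.75 × 0.6 × 490 × 8.484 × 580 = 1085.0 kN.
Base metal shear (12 mm plate): yield φR_n = 1.0×0.6×350×12×580 = 1461.6 kN; rupture φR_n = 0.75×0.6×450×12×580 = 1409.4 kN; take 1409.4 kN (rupture).
Governing: min(1085.0, 1409.4) = 1085.0 kN → weld metal.

1085.0 kN (weld metal governs)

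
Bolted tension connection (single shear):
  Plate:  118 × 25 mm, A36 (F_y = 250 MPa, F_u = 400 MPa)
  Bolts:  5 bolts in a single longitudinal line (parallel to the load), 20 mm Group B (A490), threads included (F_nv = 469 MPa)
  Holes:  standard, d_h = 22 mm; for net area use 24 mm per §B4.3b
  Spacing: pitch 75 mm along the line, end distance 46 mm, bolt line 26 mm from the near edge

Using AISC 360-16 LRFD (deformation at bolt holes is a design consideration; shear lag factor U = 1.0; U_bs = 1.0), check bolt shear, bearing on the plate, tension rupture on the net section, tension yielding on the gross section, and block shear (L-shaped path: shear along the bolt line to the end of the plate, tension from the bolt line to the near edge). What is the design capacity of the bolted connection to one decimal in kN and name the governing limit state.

552.5 kN (bolt shear governs)

Bolt shear: A_b = π(20)²/4 = 314.16 mm². φR_n = 0.75 × 469 × 314.16 × 5 × 1 = 552.5 kN.
Bearing (25 mm plate, F_u = 400 MPa): end bolts L_c = 46 − 22/2 = 35, R_n = min(1.2×35×25×400, 2.4×20×25×400) = 420 kN/bolt; interior L_c = 75 − 22 = 53, R_n = 480 kN/bolt. φR_n = 0.75 × (1×420 + 4×480) = 1755.0 kN.
Tension rupture (net): A_n = (118 − 1×24)×25 = 2350 mm² (U = 1.0, A_e = A_n). φR_n = 0.75 × 400 × 2350 = 705.0 kN.
Tension yield (gross): A_g = 118×25 = 2950 mm². φR_n = 0.90 × 250 × 2950 = 663.8 kN.
Block shear: shear path 1×[46+4×75] = 1×346 mm, A_gv = 8650, A_nv = 1×(346 − 4.5×24)×25 = 5950 mm²; tension to near edge: (26 − 0.5×24)×25 = 350 mm². R_n = min(0.6×400×5950, 0.6×250×8650) + 1.0×400×350 = min(1428, 1297.5) + 140 = 1437.5 kN. φR_n = 0.75 × 1437.5 = 1078.1 kN.
Governing: min(552.5, 1755.0, 705.0, 663.8, 1078.1) = 552.5 kN → bolt shear.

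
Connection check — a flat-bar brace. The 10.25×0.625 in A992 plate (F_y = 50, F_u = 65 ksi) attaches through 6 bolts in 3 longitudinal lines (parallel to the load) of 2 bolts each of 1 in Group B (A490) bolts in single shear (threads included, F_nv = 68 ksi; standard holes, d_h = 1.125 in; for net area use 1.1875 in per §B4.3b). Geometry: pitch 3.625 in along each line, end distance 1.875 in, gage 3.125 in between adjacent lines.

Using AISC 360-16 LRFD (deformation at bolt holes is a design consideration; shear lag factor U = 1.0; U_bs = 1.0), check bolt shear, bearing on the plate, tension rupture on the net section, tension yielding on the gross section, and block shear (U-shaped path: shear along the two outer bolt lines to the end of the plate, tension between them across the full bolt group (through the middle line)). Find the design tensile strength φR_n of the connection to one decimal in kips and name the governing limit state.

203.8 kips (net-section rupture governs)

Bolt shear: A_b = π(1)²/4 = 0.7854 in². φR_n = 0.75 × 68 × 0.7854 × 6 × 1 = 240.3 kips.
Bearing (0.625 in plate, F_u = 65 ksi): end bolts L_c = 1.875 − 1.125/2 = 1.3125, R_n = min(1.2×1.3125×0.625×65, 2.4×1×0.625×65) = 63.984 kips/bolt; interior L_c = 3.625 − 1.125 = 2.5, R_n = 97.5 kips/bolt. φR_n = 0.75 × (3×63.984 + 3×97.5) = 363.3 kips.
Tension rupture (net): A_n = (10.25 − 3×1.1875)×0.625 = 4.1797 in² (U = 1.0, A_e = A_n). φR_n = 0.75 × 65 × 4.1797 = 203.8 kips.
Tension yield (gross): A_g = 10.25×0.625 = 6.4063 in². φR_n = 0.90 × 50 × 6.4063 = 288.3 kips.
Block shear: shear path 2×[1.875+1×3.625] = 2×5.5 in, A_gv = 6.875, A_nv = 2×(5.5 − 1.5×1.1875)×0.625 = 4.6484 in²; tension across gage: (6.25 − 2×1.1875)×0.625 = 2.4219 in². R_n = min(0.6×65×4.6484, 0.6×50×6.875) + 1.0×65×2.4219 = min(181.29, 206.25) + 157.42 = 338.71 kips. φR_n = 0.75 × 338.71 = 254.0 kips.
Governing: min(240.3, 363.3, 203.8, 288.3, 254.0) = 203.8 kips → net-section rupture.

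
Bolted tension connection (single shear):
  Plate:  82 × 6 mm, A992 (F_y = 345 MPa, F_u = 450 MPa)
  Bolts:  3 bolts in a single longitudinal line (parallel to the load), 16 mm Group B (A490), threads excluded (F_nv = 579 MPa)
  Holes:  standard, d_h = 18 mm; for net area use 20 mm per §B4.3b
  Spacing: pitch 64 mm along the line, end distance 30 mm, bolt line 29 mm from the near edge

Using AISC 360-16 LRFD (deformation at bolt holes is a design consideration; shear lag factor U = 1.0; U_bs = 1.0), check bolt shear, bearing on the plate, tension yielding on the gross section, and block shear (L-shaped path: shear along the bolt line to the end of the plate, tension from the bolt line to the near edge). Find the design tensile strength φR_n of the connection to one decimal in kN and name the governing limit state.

Bolt shear: A_b = π(16)²/4 = 201.06 mm². φR_n = 0.75 × 579 × 201.06 × 3 × 1 = 261.9 kN.
Bearing (6 mm plate, F_u = 450 MPa): end bolts L_c = 30 − 18/2 = 21, R_n = min(1.2×21×6×450, 2.4×16×6×450) = 68.04 kN/bolt; interior L_c = 64 − 18 = 46, R_n = 103.68 kN/bolt. φR_n = 0.75 × (1×68.04 + 2×103.68) = 206.6 kN.
Tension yield (gross): A_g = 82×6 = 492 mm². φR_n = 0.90 × 345 × 492 = 152.8 kN.
Block shear: shear path 1×[30+2×64] = 1×158 mm, A_gv = 948, A_nv = 1×(158 − 2.5×20)×6 = 648 mm²; tension to near edge: (29 − 0.5×20)×6 = 114 mm². R_n = min(0.6×450×648, 0.6×345×948) + 1.0×450×114 = min(174.96, 196.24) + 51.3 = 226.26 kN. φR_n = 0.75 × 226.26 = 169.7 kN.
Governing: min(261.9, 206.6, 152.8, 169.7) = 152.8 kN → gross-section yield.

152.8 kN (gross-section yield governs)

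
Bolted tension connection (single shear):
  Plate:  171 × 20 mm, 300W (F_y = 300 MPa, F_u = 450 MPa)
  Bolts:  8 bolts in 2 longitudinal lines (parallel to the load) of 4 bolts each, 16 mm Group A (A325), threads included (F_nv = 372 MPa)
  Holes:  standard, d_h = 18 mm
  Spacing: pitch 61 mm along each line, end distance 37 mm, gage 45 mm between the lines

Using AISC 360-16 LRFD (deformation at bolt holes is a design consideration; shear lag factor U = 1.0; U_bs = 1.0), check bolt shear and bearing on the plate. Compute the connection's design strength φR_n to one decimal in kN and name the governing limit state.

Bolt shear: A_b = π(16)²/4 = 201.06 mm². φR_n = 0.75 × 372 × 201.06 × 8 × 1 = 448.8 kN.
Bearing (20 mm plate, F_u = 450 MPa): end bolts L_c = 37 − 18/2 = 28, R_n = min(1.2×28×20×450, 2.4×16×20×450) = 302.4 kN/bolt; interior L_c = 61 − 18 = 43, R_n = 345.6 kN/bolt. φR_n = 0.75 × (2×302.4 + 6×345.6) = 2008.8 kN.
Governing: min(448.8, 2008.8) = 448.8 kN → bolt shear.

448.8 kN (bolt shear governs)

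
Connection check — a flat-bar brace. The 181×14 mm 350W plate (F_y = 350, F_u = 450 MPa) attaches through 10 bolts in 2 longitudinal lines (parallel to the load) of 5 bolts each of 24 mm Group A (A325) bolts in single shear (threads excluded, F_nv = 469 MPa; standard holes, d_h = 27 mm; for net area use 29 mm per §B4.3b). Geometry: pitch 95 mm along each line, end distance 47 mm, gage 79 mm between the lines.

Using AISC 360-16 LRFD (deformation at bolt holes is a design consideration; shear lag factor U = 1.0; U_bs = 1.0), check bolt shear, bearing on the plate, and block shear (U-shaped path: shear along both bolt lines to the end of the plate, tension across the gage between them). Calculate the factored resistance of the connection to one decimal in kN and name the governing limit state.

Bolt shear: A_b = π(24)²/4 = 452.39 mm². φR_n = 0.75 × 469 × 452.39 × 10 × 1 = 1591.3 kN.
Bearing (14 mm plate, F_u = 450 MPa): end bolts L_c = 47 − 27/2 = 33.5, R_n = min(1.2×33.5×14×450, 2.4×24×14×450) = 253.26 kN/bolt; interior L_c = 95 − 27 = 68, R_n = 362.88 kN/bolt. φR_n = 0.75 × (2×253.26 + 8×362.88) = 2557.2 kN.
Block shear: shear path 2×[47+4×95] = 2×427 mm, A_gv = 11956, A_nv = 2×(427 − 4.5×29)×14 = 8302 mm²; tension across gage: (79 − 1×29)×14 = 700 mm². R_n = min(0.6×450×8302, 0.6×350×11956) + 1.0×450×700 = min(2241.5, 2510.8) + 315 = 2556.5 kN. φR_n = 0.75 × 2556.5 = 1917.4 kN.
Governing: min(1591.3, 2557.2, 1917.4) = 1591.3 kN → bolt shear.

1591.3 kN (bolt shear governs)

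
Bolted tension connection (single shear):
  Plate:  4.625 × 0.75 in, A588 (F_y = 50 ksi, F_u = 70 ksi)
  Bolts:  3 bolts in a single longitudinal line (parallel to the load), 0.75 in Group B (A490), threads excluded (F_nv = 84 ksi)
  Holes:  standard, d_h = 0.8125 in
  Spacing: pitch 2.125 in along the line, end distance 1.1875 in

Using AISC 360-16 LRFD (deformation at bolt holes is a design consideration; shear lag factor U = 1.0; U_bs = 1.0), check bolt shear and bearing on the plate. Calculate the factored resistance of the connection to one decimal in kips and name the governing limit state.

Bolt shear: A_b = π(0.75)²/4 = 0.44179 in². φR_n = 0.75 × 84 × 0.44179 × 3 × 1 = 83.5 kips.
Bearing (0.75 in plate, F_u = 70 ksi): end bolts L_c = 1.1875 − 0.8125/2 = 0.78125, R_n = min(1.2×0.78125×0.75×70, 2.4×0.75×0.75×70) = 49.219 kips/bolt; interior L_c = 2.125 − 0.8125 = 1.3125, R_n = 82.688 kips/bolt. φR_n = 0.75 × (1×49.219 + 2×82.688) = 160.9 kips.
Governing: min(83.5, 160.9) = 83.5 kips → bolt shear.

83.5 kips (bolt shear governs)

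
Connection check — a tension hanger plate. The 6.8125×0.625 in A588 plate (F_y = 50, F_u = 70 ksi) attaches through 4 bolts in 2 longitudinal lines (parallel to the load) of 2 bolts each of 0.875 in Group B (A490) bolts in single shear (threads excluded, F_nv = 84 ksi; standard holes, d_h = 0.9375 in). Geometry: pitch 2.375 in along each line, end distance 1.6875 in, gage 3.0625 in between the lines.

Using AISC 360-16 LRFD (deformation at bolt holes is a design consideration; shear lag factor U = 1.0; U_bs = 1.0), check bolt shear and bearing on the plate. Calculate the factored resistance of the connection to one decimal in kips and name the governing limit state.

Bolt shear: A_b = π(0.875)²/4 = 0.60132 in². φR_n = 0.75 × 84 × 0.60132 × 4 × 1 = 151.5 kips.
Bearing (0.625 in plate, F_u = 70 ksi): end bolts L_c = 1.6875 − 0.9375/2 = 1.21875, R_n = min(1.2×1.21875×0.625×70, 2.4×0.875×0.625×70) = 63.984 kips/bolt; interior L_c = 2.375 − 0.9375 = 1.4375, R_n = 75.469 kips/bolt. φR_n = 0.75 × (2×63.984 + 2×75.469) = 209.2 kips.
Governing: min(151.5, 209.2) = 151.5 kips → bolt shear.

151.5 kips (bolt shear governs)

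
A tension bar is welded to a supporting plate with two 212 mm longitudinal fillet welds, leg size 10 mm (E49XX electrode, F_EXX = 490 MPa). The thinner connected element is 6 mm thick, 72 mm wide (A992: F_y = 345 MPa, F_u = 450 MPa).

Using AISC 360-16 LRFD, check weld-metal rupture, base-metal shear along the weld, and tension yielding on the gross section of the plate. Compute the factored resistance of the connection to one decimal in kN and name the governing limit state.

Weld metal: throat = 0.707×10 = 7.07 mm, L = 2×212 = 424 mm. φR_n = 0.75 × 0.6 × 490 × 7.07 × 424 = 661.0 kN.
Base metal shear (6 mm plate): yield φR_n = 1.0×0.6×345×6×424 = 526.6 kN; rupture φR_n = 0.75×0.6×450×6×424 = 515.2 kN; take 515.2 kN (rupture).
Tension yield (gross): A_g = 72×6 = 432 mm². φR_n = 0.90 × 345 × 432 = 134.1 kN.
Governing: min(661.0, 515.2, 134.1) = 134.1 kN → gross-section yield.

134.1 kN (gross-section yield governs)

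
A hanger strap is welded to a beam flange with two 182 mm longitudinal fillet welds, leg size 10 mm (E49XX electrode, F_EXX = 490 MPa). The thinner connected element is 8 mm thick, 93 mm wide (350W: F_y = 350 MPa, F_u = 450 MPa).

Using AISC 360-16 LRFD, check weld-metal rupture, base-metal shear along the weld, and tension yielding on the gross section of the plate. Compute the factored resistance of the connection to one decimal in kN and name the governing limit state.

234.4 kN (gross-section yield governs)

Weld metal: throat = 0.707×10 = 7.07 mm, L = 2×182 = 364 mm. φR_n = 0.75 × 0.6 × 490 × 7.07 × 364 = 567.5 kN.
Base metal shear (8 mm plate): yield φR_n = 1.0×0.6×350×8×364 = 611.5 kN; rupture φR_n = 0.75×0.6×450×8×364 = 589.7 kN; take 589.7 kN (rupture).
Tension yield (gross): A_g = 93×8 = 744 mm². φR_n = 0.90 × 350 × 744 = 234.4 kN.
Governing: min(567.5, 589.7, 234.4) = 234.4 kN → gross-section yield.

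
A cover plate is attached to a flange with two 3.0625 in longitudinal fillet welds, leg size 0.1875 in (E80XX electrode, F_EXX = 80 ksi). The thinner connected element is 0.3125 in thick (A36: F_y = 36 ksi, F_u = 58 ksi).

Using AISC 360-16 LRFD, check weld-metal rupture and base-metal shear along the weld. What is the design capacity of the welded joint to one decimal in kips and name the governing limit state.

Weld metal: throat = 0.707×0.1875 = 0.13256 in, L = 2×3.0625 = 6.125 in. φR_n = 0.75 × 0.6 × 80 × 0.13256 × 6.125 = 29.2 kips.
Base metal shear (0.3125 in plate): yield φR_n = 1.0×0.6×36×0.3125×6.125 = 41.3 kips; rupture φR_n = 0.75×0.6×58×0.3125×6.125 = 50.0 kips; take 41.3 kips (yield).
Governing: min(29.2, 41.3) = 29.2 kips → weld metal.

29.2 kips (weld metal governs)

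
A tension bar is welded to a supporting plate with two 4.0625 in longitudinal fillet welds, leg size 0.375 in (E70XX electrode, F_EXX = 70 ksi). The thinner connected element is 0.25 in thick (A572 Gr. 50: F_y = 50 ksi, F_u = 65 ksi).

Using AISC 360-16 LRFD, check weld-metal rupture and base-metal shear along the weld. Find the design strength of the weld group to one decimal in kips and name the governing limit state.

59.4 kips (base-metal shear governs)

Weld metal: throat = 0.707×0.375 = 0.26513 in, L = 2×4.0625 = 8.125 in. φR_n = 0.75 × 0.6 × 70 × 0.26513 × 8.125 = 67.9 kips.
Base metal shear (0.25 in plate): yield φR_n = 1.0×0.6×50×0.25×8.125 = 60.9 kips; rupture φR_n = 0.75×0.6×65×0.25×8.125 = 59.4 kips; take 59.4 kips (rupture).
Governing: min(67.9, 59.4) = 59.4 kips → base-metal shear.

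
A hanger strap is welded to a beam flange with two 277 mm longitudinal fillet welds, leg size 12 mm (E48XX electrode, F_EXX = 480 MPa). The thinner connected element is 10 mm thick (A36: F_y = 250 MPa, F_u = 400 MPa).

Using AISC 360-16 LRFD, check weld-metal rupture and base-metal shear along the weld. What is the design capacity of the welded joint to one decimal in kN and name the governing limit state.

831.0 kN (base-metal shear governs)

Weld metal: throat = 0.707×12 = 8.484 mm, L = 2×277 = 554 mm. φR_n = 0.75 × 0.6 × 480 × 8.484 × 554 = 1015.2 kN.
Base metal shear (10 mm plate): yield φR_n = 1.0×0.6×250×10×554 = 831.0 kN; rupture φR_n = 0.75×0.6×400×10×554 = 997.2 kN; take 831.0 kN (yield).
Governing: min(1015.2, 831.0) = 831.0 kN → base-metal shear.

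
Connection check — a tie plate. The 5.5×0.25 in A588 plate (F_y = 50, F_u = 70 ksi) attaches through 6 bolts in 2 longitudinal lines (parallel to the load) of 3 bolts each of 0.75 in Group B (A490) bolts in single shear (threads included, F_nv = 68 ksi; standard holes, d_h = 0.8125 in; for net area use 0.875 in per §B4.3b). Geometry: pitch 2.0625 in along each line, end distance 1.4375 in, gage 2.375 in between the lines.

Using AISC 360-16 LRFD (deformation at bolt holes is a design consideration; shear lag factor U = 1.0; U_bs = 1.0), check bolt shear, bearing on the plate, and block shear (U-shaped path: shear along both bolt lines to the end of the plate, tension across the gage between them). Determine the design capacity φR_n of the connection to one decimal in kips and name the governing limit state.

Bolt shear: A_b = π(0.75)²/4 = 0.44179 in². φR_n = 0.75 × 68 × 0.44179 × 6 × 1 = 135.2 kips.
Bearing (0.25 in plate, F_u = 70 ksi): end bolts L_c = 1.4375 − 0.8125/2 = 1.03125, R_n = min(1.2×1.03125×0.25×70, 2.4×0.75×0.25×70) = 21.656 kips/bolt; interior L_c = 2.0625 − 0.8125 = 1.25, R_n = 26.25 kips/bolt. φR_n = 0.75 × (2×21.656 + 4×26.25) = 111.2 kips.
Block shear: shear path 2×[1.4375+2×2.0625] = 2×5.5625 in, A_gv = 2.7813, A_nv = 2×(5.5625 − 2.5×0.875)×0.25 = 1.6875 in²; tension across gage: (2.375 − 1×0.875)×0.25 = 0.375 in². R_n = min(0.6×70×1.6875, 0.6×50×2.7813) + 1.0×70×0.375 = min(70.875, 83.439) + 26.25 = 97.125 kips. φR_n = 0.75 × 97.125 = 72.8 kips.
Governing: min(135.2, 111.2, 72.8) = 72.8 kips → block shear.

72.8 kips (block shear governs)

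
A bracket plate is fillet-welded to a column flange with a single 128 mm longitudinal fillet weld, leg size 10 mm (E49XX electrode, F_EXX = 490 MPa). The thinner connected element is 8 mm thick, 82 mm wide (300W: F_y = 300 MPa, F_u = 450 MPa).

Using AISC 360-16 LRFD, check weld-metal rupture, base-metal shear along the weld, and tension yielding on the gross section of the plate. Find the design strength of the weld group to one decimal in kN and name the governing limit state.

Weld metal: throat = 0.707×10 = 7.07 mm, L = 128 mm. φR_n = 0.75 × 0.6 × 490 × 7.07 × 128 = 199.5 kN.
Base metal shear (8 mm plate): yield φR_n = 1.0×0.6×300×8×128 = 184.3 kN; rupture φR_n = 0.75×0.6×450×8×128 = 207.4 kN; take 184.3 kN (yield).
Tension yield (gross): A_g = 82×8 = 656 mm². φR_n = 0.90 × 300 × 656 = 177.1 kN.
Governing: min(199.5, 184.3, 177.1) = 177.1 kN → gross-section yield.

177.1 kN (gross-section yield governs)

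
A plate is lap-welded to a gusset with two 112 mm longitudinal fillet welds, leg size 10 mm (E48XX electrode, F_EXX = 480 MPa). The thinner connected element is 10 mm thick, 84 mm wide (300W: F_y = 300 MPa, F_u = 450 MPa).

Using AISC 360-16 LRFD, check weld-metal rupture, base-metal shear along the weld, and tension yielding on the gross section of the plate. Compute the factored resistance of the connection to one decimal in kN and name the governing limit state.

226.8 kN (gross-section yield governs)

Weld metal: throat = 0.707×10 = 7.07 mm, L = 2×112 = 224 mm. φR_n = 0.75 × 0.6 × 480 × 7.07 × 224 = 342.1 kN.
Base metal shear (10 mm plate): yield φR_n = 1.0×0.6×300×10×224 = 403.2 kN; rupture φR_n = 0.75×0.6×450×10×224 = 453.6 kN; take 403.2 kN (yield).
Tension yield (gross): A_g = 84×10 = 840 mm². φR_n = 0.90 × 300 × 840 = 226.8 kN.
Governing: min(342.1, 403.2, 226.8) = 226.8 kN → gross-section yield.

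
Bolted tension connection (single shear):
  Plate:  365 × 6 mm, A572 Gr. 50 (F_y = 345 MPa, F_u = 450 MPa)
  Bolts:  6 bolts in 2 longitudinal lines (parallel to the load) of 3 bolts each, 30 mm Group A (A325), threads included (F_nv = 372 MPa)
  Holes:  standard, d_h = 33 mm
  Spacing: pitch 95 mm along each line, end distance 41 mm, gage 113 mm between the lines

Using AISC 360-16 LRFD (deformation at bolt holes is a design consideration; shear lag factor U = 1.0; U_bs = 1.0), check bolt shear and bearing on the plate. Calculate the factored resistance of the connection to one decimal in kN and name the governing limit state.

702.3 kN (bearing governs)

Bolt shear: A_b = π(30)²/4 = 706.86 mm². φR_n = 0.75 × 372 × 706.86 × 6 × 1 = 1183.3 kN.
Bearing (6 mm plate, F_u = 450 MPa): end bolts L_c = 41 − 33/2 = 24.5, R_n = min(1.2×24.5×6×450, 2.4×30×6×450) = 79.38 kN/bolt; interior L_c = 95 − 33 = 62, R_n = 194.4 kN/bolt. φR_n = 0.75 × (2×79.38 + 4×194.4) = 702.3 kN.
Governing: min(1183.3, 702.3) = 702.3 kN → bearing.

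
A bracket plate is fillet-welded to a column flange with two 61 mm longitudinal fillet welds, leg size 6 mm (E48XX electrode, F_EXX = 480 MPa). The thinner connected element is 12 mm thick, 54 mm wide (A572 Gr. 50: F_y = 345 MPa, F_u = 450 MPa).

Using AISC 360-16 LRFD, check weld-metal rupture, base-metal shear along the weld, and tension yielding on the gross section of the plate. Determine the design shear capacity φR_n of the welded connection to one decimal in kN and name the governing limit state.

Weld metal: throat = 0.707×6 = 4.242 mm, L = 2×61 = 122 mm. φR_n = 0.75 × 0.6 × 480 × 4.242 × 122 = 111.8 kN.
Base metal shear (12 mm plate): yield φR_n = 1.0×0.6×345×12×122 = 303.0 kN; rupture φR_n = 0.75×0.6×450×12×122 = 296.5 kN; take 296.5 kN (rupture).
Tension yield (gross): A_g = 54×12 = 648 mm². φR_n = 0.90 × 345 × 648 = 201.2 kN.
Governing: min(111.8, 296.5, 201.2) = 111.8 kN → weld metal.

111.8 kN (weld metal governs)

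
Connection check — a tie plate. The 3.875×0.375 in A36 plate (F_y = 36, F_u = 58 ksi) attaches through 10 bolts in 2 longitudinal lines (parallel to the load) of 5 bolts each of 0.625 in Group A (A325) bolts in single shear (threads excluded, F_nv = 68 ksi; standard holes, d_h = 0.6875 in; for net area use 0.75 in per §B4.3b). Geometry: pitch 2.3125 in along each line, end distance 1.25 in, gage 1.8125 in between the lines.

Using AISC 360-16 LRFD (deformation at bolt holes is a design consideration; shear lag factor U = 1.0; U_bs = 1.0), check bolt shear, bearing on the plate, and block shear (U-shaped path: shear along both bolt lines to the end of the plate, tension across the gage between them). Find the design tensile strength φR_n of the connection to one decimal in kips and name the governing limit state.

Bolt shear: A_b = π(0.625)²/4 = 0.3068 in². φR_n = 0.75 × 68 × 0.3068 × 10 × 1 = 156.5 kips.
Bearing (0.375 in plate, F_u = 58 ksi): end bolts L_c = 1.25 − 0.6875/2 = 0.90625, R_n = min(1.2×0.90625×0.375×58, 2.4×0.625×0.375×58) = 23.653 kips/bolt; interior L_c = 2.3125 − 0.6875 = 1.625, R_n = 32.625 kips/bolt. φR_n = 0.75 × (2×23.653 + 8×32.625) = 231.2 kips.
Block shear: shear path 2×[1.25+4×2.3125] = 2×10.5 in, A_gv = 7.875, A_nv = 2×(10.5 − 4.5×0.75)×0.375 = 5.3438 in²; tension across gage: (1.8125 − 1×0.75)×0.375 = 0.39844 in². R_n = min(0.6×58×5.3438, 0.6×36×7.875) + 1.0×58×0.39844 = min(185.96, 170.1) + 23.11 = 193.21 kips. φR_n = 0.75 × 193.21 = 144.9 kips.
Governing: min(156.5, 231.2, 144.9) = 144.9 kips → block shear.

144.9 kips (block shear governs)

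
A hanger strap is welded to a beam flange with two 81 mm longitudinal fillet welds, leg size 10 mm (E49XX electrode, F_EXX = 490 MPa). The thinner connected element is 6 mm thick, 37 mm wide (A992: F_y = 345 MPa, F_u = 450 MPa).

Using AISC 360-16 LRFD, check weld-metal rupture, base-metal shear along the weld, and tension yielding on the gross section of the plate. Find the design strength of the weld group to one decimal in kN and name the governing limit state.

68.9 kN (gross-section yield governs)

Weld metal: throat = 0.707×10 = 7.07 mm, L = 2×81 = 162 mm. φR_n = 0.75 × 0.6 × 490 × 7.07 × 162 = 252.5 kN.
Base metal shear (6 mm plate): yield φR_n = 1.0×0.6×345×6×162 = 201.2 kN; rupture φR_n = 0.75×0.6×450×6×162 = 196.8 kN; take 196.8 kN (rupture).
Tension yield (gross): A_g = 37×6 = 222 mm². φR_n = 0.90 × 345 × 222 = 68.9 kN.
Governing: min(252.5, 196.8, 68.9) = 68.9 kN → gross-section yield.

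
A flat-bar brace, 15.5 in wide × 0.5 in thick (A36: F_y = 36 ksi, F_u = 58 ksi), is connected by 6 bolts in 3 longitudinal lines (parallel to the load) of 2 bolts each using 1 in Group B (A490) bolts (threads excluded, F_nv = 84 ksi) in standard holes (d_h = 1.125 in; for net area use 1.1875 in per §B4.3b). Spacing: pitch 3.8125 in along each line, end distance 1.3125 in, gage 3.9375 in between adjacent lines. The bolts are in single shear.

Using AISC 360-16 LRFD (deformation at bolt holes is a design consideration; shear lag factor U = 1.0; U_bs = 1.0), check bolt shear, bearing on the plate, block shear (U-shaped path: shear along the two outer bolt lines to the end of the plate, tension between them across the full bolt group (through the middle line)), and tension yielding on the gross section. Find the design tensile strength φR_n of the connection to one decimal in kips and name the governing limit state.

202.7 kips (block shear governs)

Bolt shear: A_b = π(1)²/4 = 0.7854 in². φR_n = 0.75 × 84 × 0.7854 × 6 × 1 = 296.9 kips.
Bearing (0.5 in plate, F_u = 58 ksi): end bolts L_c = 1.3125 − 1.125/2 = 0.75, R_n = min(1.2×0.75×0.5×58, 2.4×1×0.5×58) = 26.1 kips/bolt; interior L_c = 3.8125 − 1.125 = 2.6875, R_n = 69.6 kips/bolt. φR_n = 0.75 × (3×26.1 + 3×69.6) = 215.3 kips.
Block shear: shear path 2×[1.3125+1×3.8125] = 2×5.125 in, A_gv = 5.125, A_nv = 2×(5.125 − 1.5×1.1875)×0.5 = 3.3438 in²; tension across gage: (7.875 − 2×1.1875)×0.5 = 2.75 in². R_n = min(0.6×58×3.3438, 0.6×36×5.125) + 1.0×58×2.75 = min(116.36, 110.7) + 159.5 = 270.2 kips. φR_n = 0.75 × 270.2 = 202.7 kips.
Tension yield (gross): A_g = 15.5×0.5 = 7.75 in². φR_n = 0.90 × 36 × 7.75 = 251.1 kips.
Governing: min(296.9, 215.3, 202.7, 251.1) = 202.7 kips → block shear.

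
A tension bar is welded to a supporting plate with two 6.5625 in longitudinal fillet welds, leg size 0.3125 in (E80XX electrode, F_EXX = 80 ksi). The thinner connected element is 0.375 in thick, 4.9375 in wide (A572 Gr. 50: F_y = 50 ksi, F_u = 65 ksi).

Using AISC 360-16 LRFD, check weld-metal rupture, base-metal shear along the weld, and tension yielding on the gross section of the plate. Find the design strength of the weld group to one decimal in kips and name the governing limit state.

83.3 kips (gross-section yield governs)

Weld metal: throat = 0.707×0.3125 = 0.22094 in, L = 2×6.5625 = 13.125 in. φR_n = 0.75 × 0.6 × 80 × 0.22094 × 13.125 = 104.4 kips.
Base metal shear (0.375 in plate): yield φR_n = 1.0×0.6×50×0.375×13.125 = 147.7 kips; rupture φR_n = 0.75×0.6×65×0.375×13.125 = 144.0 kips; take 144.0 kips (rupture).
Tension yield (gross): A_g = 4.9375×0.375 = 1.8516 in². φR_n = 0.90 × 50 × 1.8516 = 83.3 kips.
Governing: min(104.4, 144.0, 83.3) = 83.3 kips → gross-section yield.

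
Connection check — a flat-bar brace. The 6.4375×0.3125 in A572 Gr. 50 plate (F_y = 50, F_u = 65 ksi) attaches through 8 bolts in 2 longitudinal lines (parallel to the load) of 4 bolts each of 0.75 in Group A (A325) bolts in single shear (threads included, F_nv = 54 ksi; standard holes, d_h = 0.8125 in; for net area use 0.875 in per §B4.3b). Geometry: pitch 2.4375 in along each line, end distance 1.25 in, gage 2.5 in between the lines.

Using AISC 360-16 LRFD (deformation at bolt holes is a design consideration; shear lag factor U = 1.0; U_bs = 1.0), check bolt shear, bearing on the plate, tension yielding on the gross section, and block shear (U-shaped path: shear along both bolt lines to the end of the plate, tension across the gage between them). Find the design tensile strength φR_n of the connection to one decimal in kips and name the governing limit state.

Bolt shear: A_b = π(0.75)²/4 = 0.44179 in². φR_n = 0.75 × 54 × 0.44179 × 8 × 1 = 143.1 kips.
Bearing (0.3125 in plate, F_u = 65 ksi): end bolts L_c = 1.25 − 0.8125/2 = 0.84375, R_n = min(1.2×0.84375×0.3125×65, 2.4×0.75×0.3125×65) = 20.566 kips/bolt; interior L_c = 2.4375 − 0.8125 = 1.625, R_n = 36.563 kips/bolt. φR_n = 0.75 × (2×20.566 + 6×36.563) = 195.4 kips.
Tension yield (gross): A_g = 6.4375×0.3125 = 2.0117 in². φR_n = 0.90 × 50 × 2.0117 = 90.5 kips.
Block shear: shear path 2×[1.25+3×2.4375] = 2×8.5625 in, A_gv = 5.3516, A_nv = 2×(8.5625 − 3.5×0.875)×0.3125 = 3.4375 in²; tension across gage: (2.5 − 1×0.875)×0.3125 = 0.50781 in². R_n = min(0.6×65×3.4375, 0.6×50×5.3516) + 1.0×65×0.50781 = min(134.06, 160.55) + 33.008 = 167.07 kips. φR_n = 0.75 × 167.07 = 125.3 kips.
Governing: min(143.1, 195.4, 90.5, 125.3) = 90.5 kips → gross-section yield.

90.5 kips (gross-section yield governs)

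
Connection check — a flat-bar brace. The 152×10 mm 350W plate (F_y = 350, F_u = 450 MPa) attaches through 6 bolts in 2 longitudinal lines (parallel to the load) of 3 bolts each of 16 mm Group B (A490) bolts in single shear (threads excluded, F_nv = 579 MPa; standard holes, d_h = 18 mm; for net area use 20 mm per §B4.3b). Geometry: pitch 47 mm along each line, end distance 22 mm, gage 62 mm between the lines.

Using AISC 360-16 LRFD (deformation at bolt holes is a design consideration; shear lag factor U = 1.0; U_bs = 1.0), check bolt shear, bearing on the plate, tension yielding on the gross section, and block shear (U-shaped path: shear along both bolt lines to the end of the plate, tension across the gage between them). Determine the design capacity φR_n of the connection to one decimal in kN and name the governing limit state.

Bolt shear: A_b = π(16)²/4 = 201.06 mm². φR_n = 0.75 × 579 × 201.06 × 6 × 1 = 523.9 kN.
Bearing (10 mm plate, F_u = 450 MPa): end bolts L_c = 22 − 18/2 = 13, R_n = min(1.2×13×10×450, 2.4×16×10×450) = 70.2 kN/bolt; interior L_c = 47 − 18 = 29, R_n = 156.6 kN/bolt. φR_n = 0.75 × (2×70.2 + 4×156.6) = 575.1 kN.
Tension yield (gross): A_g = 152×10 = 1520 mm². φR_n = 0.90 × 350 × 1520 = 478.8 kN.
Block shear: shear path 2×[22+2×47] = 2×116 mm, A_gv = 2320, A_nv = 2×(116 − 2.5×20)×10 = 1320 mm²; tension across gage: (62 − 1×20)×10 = 420 mm². R_n = min(0.6×450×1320, 0.6×350×2320) + 1.0×450×420 = min(356.4, 487.2) + 189 = 545.4 kN. φR_n = 0.75 × 545.4 = 409.1 kN.
Governing: min(523.9, 575.1, 478.8, 409.1) = 409.1 kN → block shear.

409.1 kN (block shear governs)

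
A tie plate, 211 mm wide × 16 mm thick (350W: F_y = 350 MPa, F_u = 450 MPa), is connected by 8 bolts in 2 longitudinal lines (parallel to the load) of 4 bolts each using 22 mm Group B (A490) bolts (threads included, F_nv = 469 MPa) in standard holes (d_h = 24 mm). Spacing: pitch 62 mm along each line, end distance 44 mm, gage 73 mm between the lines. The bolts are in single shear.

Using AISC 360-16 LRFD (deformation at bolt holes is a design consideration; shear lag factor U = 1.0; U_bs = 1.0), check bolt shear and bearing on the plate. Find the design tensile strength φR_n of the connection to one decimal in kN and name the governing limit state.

1069.7 kN (bolt shear governs)

Bolt shear: A_b = π(22)²/4 = 380.13 mm². φR_n = 0.75 × 469 × 380.13 × 8 × 1 = 1069.7 kN.
Bearing (16 mm plate, F_u = 450 MPa): end bolts L_c = 44 − 24/2 = 32, R_n = min(1.2×32×16×450, 2.4×22×16×450) = 276.48 kN/bolt; interior L_c = 62 − 24 = 38, R_n = 328.32 kN/bolt. φR_n = 0.75 × (2×276.48 + 6×328.32) = 1892.2 kN.
Governing: min(1069.7, 1892.2) = 1069.7 kN → bolt shear.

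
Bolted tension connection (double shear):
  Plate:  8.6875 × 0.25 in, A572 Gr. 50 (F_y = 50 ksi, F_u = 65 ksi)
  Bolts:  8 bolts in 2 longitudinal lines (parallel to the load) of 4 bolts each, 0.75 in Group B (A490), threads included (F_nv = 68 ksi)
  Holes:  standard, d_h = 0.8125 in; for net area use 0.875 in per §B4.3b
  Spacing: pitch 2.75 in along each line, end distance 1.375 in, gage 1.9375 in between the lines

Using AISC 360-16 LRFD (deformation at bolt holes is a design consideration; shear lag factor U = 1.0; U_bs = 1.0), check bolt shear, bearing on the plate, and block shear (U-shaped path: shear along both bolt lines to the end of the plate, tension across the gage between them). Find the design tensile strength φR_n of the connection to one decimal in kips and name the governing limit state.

108.9 kips (block shear governs)

Bolt shear: A_b = π(0.75)²/4 = 0.44179 in². φR_n = 0.75 × 68 × 0.44179 × 8 × 2 = 360.5 kips.
Bearing (0.25 in plate, F_u = 65 ksi): end bolts L_c = 1.375 − 0.8125/2 = 0.96875, R_n = min(1.2×0.96875×0.25×65, 2.4×0.75×0.25×65) = 18.891 kips/bolt; interior L_c = 2.75 − 0.8125 = 1.9375, R_n = 29.25 kips/bolt. φR_n = 0.75 × (2×18.891 + 6×29.25) = 160.0 kips.
Block shear: shear path 2×[1.375+3×2.75] = 2×9.625 in, A_gv = 4.8125, A_nv = 2×(9.625 − 3.5×0.875)×0.25 = 3.2813 in²; tension across gage: (1.9375 − 1×0.875)×0.25 = 0.26563 in². R_n = min(0.6×65×3.2813, 0.6×50×4.8125) + 1.0×65×0.26563 = min(127.97, 144.38) + 17.266 = 145.24 kips. φR_n = 0.75 × 145.24 = 108.9 kips.
Governing: min(360.5, 160.0, 108.9) = 108.9 kips → block shear.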